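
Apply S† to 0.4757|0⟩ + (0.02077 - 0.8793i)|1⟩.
0.4757|0⟩ + (-0.8793 - 0.02077i)|1⟩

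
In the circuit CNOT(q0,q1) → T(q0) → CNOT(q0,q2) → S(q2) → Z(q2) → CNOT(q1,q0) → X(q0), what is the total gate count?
7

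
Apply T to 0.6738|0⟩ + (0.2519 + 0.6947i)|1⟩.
0.6738|0⟩ + (-0.3131 + 0.6693i)|1⟩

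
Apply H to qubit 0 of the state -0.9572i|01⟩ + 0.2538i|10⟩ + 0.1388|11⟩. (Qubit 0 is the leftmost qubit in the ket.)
0.1795i|00⟩ + (0.09815 - 0.6768i)|01⟩ - 0.1795i|10⟩ + (-0.09815 - 0.6768i)|11⟩

H on qubit 0 mixes each pair of kets that differ only in qubit 0: amplitudes (a, b) of (|…0…⟩, |…1…⟩) become ((a + b)/√2, (a − b)/√2). Kets absent from the input have amplitude 0.
(|00⟩, |10⟩): (a, b) = (0, 0.2538i) → (0.1795i, -0.1795i)
(|01⟩, |11⟩): (a, b) = (-0.9572i, 0.1388) → ((0.09815 - 0.6768i), (-0.09815 - 0.6768i))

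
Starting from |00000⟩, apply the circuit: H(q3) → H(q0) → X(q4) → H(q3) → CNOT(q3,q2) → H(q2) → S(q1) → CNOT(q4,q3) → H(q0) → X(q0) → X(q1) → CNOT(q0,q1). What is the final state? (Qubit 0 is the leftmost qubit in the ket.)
1/√2|10011⟩ + 1/√2|10111⟩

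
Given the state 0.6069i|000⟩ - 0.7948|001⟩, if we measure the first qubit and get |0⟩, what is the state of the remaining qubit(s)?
0.6069i|00⟩ - 0.7948|01⟩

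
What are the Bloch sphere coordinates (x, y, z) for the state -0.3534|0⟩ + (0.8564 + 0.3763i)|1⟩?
(-0.6053, -0.266, -0.7501)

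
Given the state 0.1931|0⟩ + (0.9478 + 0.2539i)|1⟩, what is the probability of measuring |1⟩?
0.9628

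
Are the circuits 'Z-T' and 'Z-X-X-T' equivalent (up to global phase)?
Yes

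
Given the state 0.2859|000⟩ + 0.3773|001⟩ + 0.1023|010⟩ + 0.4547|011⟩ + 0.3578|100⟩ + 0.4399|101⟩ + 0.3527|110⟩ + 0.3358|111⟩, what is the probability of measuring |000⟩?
0.08174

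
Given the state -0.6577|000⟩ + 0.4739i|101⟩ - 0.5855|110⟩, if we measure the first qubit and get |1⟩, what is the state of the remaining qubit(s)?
0.6291i|01⟩ - 0.7773|10⟩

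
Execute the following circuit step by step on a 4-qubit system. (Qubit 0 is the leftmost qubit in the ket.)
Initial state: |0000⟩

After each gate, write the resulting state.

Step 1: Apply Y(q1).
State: i|0100⟩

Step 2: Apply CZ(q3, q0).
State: i|0100⟩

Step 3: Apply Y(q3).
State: -|0101⟩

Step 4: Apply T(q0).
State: -|0101⟩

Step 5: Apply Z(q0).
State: -|0101⟩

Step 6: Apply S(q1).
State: -i|0101⟩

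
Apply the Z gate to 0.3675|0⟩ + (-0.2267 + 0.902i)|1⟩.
0.3675|0⟩ + (0.2267 - 0.902i)|1⟩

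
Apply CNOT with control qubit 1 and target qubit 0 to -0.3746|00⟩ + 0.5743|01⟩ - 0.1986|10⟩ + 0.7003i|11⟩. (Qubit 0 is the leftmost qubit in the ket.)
-0.3746|00⟩ + 0.7003i|01⟩ - 0.1986|10⟩ + 0.5743|11⟩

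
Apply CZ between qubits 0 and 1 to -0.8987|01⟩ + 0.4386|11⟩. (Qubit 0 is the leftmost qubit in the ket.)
-0.8987|01⟩ - 0.4386|11⟩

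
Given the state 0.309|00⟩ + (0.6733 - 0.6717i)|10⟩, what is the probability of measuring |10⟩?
0.9045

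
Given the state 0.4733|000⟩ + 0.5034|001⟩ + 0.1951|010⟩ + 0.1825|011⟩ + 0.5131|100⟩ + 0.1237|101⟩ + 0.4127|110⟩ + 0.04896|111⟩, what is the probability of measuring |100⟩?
0.2633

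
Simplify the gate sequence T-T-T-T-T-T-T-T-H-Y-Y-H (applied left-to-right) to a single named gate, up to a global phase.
I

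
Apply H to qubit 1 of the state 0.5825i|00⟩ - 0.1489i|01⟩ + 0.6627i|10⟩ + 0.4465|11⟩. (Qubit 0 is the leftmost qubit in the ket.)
0.3066i|00⟩ + 0.5172i|01⟩ + (0.3157 + 0.4686i)|10⟩ + (-0.3157 + 0.4686i)|11⟩

H on qubit 1 mixes each pair of kets that differ only in qubit 1: amplitudes (a, b) of (|…0…⟩, |…1…⟩) become ((a + b)/√2, (a − b)/√2). Kets absent from the input have amplitude 0.
(|00⟩, |01⟩): (a, b) = (0.5825i, -0.1489i) → (0.3066i, 0.5172i)
(|10⟩, |11⟩): (a, b) = (0.6627i, 0.4465) → ((0.3157 + 0.4686i), (-0.3157 + 0.4686i))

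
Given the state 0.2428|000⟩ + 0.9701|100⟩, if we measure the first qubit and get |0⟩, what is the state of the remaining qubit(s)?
|00⟩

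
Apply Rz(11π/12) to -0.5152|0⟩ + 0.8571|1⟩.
(-0.06725 + 0.5108i)|0⟩ + (0.1119 + 0.8498i)|1⟩

Rz(11π/12) = [[e^(−iθ/2), 0], [0, e^(iθ/2)]] with e^(±iθ/2) = cos(θ/2) ± i·sin(θ/2); θ = 11π/12, cos(θ/2) ≈ 0.130526, sin(θ/2) ≈ 0.991445.
With a = amp(|0⟩) = -0.5152 and b = amp(|1⟩) = 0.8571:
new amp(|0⟩) = (0.130526 - 0.991445i)·a = (-0.06725 + 0.5108i)
new amp(|1⟩) = (0.130526 + 0.991445i)·b = (0.1119 + 0.8498i)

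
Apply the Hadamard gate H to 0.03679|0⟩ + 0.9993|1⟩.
0.7326|0⟩ - 0.6806|1⟩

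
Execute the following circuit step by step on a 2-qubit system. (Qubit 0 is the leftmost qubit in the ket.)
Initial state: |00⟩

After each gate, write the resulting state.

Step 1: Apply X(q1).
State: |01⟩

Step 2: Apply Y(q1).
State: -i|00⟩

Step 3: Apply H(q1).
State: -(1/√2)i|00⟩ - (1/√2)i|01⟩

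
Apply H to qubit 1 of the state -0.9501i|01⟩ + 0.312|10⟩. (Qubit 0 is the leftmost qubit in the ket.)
-0.6718i|00⟩ + 0.6718i|01⟩ + 0.2206|10⟩ + 0.2206|11⟩

H on qubit 1 mixes each pair of kets that differ only in qubit 1: amplitudes (a, b) of (|…0…⟩, |…1…⟩) become ((a + b)/√2, (a − b)/√2). Kets absent from the input have amplitude 0.
(|00⟩, |01⟩): (a, b) = (0, -0.9501i) → (-0.6718i, 0.6718i)
(|10⟩, |11⟩): (a, b) = (0.312, 0) → (0.2206, 0.2206)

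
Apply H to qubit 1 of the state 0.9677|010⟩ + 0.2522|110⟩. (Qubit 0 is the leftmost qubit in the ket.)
0.6843|000⟩ - 0.6843|010⟩ + 0.1783|100⟩ - 0.1783|110⟩

H on qubit 1 mixes each pair of kets that differ only in qubit 1: amplitudes (a, b) of (|…0…⟩, |…1…⟩) become ((a + b)/√2, (a − b)/√2). Kets absent from the input have amplitude 0.
(|000⟩, |010⟩): (a, b) = (0, 0.9677) → (0.6843, -0.6843)
(|100⟩, |110⟩): (a, b) = (0, 0.2522) → (0.1783, -0.1783)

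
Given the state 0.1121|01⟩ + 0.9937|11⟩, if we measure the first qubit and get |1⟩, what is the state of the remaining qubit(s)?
|1⟩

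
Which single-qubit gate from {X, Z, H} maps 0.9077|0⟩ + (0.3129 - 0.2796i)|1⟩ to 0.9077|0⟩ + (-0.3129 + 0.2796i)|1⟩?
Z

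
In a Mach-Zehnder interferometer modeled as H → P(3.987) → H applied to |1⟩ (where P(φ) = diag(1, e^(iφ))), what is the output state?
(0.8317 + 0.3741i)|0⟩ + (0.1683 - 0.3741i)|1⟩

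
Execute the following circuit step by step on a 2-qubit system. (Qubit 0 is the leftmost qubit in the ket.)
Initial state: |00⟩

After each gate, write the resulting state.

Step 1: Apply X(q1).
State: |01⟩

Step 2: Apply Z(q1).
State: -|01⟩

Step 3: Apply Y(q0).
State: -i|11⟩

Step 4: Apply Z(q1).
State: i|11⟩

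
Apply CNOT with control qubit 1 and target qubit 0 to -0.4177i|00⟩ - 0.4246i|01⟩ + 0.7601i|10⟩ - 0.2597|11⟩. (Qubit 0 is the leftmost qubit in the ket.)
-0.4177i|00⟩ - 0.2597|01⟩ + 0.7601i|10⟩ - 0.4246i|11⟩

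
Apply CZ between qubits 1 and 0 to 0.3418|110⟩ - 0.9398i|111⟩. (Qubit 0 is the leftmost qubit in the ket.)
-0.3418|110⟩ + 0.9398i|111⟩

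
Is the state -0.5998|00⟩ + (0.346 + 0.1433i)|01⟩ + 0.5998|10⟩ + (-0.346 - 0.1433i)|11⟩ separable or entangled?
Separable

Writing the state as a|00⟩ + b|01⟩ + c|10⟩ + d|11⟩, it is a product state iff ad − bc = 0.
Here (a, b, c, d) = (-0.5998, (0.346 + 0.1433i), 0.5998, (-0.346 - 0.1433i)): ad − bc = (-0.5998)(-0.346 - 0.1433i) − (0.346 + 0.1433i)(0.5998) = 0, so the state is separable.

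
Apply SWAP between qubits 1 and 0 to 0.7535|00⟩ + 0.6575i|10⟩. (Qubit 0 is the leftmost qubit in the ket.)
0.7535|00⟩ + 0.6575i|01⟩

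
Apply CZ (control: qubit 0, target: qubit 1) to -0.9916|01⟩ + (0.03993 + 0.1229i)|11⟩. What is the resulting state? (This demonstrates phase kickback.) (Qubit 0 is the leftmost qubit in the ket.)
-0.9916|01⟩ + (-0.03993 - 0.1229i)|11⟩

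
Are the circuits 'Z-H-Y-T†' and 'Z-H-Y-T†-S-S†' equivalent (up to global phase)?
Yes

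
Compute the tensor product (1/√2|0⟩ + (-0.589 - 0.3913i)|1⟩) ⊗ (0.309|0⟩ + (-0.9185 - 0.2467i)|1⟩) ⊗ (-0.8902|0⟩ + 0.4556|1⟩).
-0.1945|000⟩ + 0.09955|001⟩ + (0.5782 + 0.1553i)|010⟩ + (-0.2959 - 0.07948i)|011⟩ + (0.162 + 0.1076i)|100⟩ + (-0.08292 - 0.05509i)|101⟩ + (-0.3957 - 0.4493i)|110⟩ + (0.2025 + 0.2299i)|111⟩

amp(|b₁b₂…⟩) = product of the factor amplitudes for bits b₁, b₂, …; only kets whose every factor amplitude is nonzero survive.
|000⟩: (1/√2)(0.309)(-0.8902) = -0.1945
|001⟩: (1/√2)(0.309)(0.4556) = 0.09955
|010⟩: (1/√2)(-0.9185 - 0.2467i)(-0.8902) = (0.5782 + 0.1553i)
|011⟩: (1/√2)(-0.9185 - 0.2467i)(0.4556) = (-0.2959 - 0.07948i)
|100⟩: (-0.589 - 0.3913i)(0.309)(-0.8902) = (0.162 + 0.1076i)
|101⟩: (-0.589 - 0.3913i)(0.309)(0.4556) = (-0.08292 - 0.05509i)
|110⟩: (-0.589 - 0.3913i)(-0.9185 - 0.2467i)(-0.8902) = (-0.3957 - 0.4493i)
|111⟩: (-0.589 - 0.3913i)(-0.9185 - 0.2467i)(0.4556) = (0.2025 + 0.2299i)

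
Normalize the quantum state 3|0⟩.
|0⟩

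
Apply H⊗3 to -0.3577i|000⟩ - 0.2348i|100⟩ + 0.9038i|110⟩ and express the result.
0.1101i|000⟩ + 0.1101i|001⟩ - 0.529i|010⟩ - 0.529i|011⟩ - 0.363i|100⟩ - 0.363i|101⟩ + 0.2761i|110⟩ + 0.2761i|111⟩

H⊗3 gives amp(|y⟩) = (1/2√2) Σ_x (−1)^(x·y) amp(|x⟩), where x·y is the number of positions in which both x and y have a 1.
|000⟩: (-0.3577i - 0.2348i + 0.9038i)/(2√2) = 0.1101i
|001⟩: (-0.3577i - 0.2348i + 0.9038i)/(2√2) = 0.1101i
|010⟩: (-0.3577i - 0.2348i - 0.9038i)/(2√2) = -0.529i
|011⟩: (-0.3577i - 0.2348i - 0.9038i)/(2√2) = -0.529i
|100⟩: (-0.3577i + 0.2348i - 0.9038i)/(2√2) = -0.363i
|101⟩: (-0.3577i + 0.2348i - 0.9038i)/(2√2) = -0.363i
|110⟩: (-0.3577i + 0.2348i + 0.9038i)/(2√2) = 0.2761i
|111⟩: (-0.3577i + 0.2348i + 0.9038i)/(2√2) = 0.2761i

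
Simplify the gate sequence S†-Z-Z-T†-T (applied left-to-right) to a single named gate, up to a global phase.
S†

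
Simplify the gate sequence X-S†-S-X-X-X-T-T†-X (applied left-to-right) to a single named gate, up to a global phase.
X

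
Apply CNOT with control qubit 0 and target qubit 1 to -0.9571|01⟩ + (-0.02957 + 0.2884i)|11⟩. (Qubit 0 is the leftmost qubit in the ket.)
-0.9571|01⟩ + (-0.02957 + 0.2884i)|10⟩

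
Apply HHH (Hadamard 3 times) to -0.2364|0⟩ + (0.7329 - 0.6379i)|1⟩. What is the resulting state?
(0.3511 - 0.4511i)|0⟩ + (-0.6854 + 0.4511i)|1⟩

H² = I, so H^3 = H: a single Hadamard. With (a, b) = (-0.2364, (0.7329 - 0.6379i)), H gives ((a + b)/√2, (a − b)/√2) = ((0.3511 - 0.4511i), (-0.6854 + 0.4511i)).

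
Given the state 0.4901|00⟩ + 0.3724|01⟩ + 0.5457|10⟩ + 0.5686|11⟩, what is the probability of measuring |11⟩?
0.3233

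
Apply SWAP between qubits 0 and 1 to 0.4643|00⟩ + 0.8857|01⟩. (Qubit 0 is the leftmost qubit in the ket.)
0.4643|00⟩ + 0.8857|10⟩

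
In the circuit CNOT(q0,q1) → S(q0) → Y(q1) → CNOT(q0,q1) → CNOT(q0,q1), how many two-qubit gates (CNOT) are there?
3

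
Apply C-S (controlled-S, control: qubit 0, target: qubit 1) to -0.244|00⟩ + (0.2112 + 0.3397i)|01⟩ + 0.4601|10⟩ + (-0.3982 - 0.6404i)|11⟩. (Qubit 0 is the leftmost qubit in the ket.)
-0.244|00⟩ + (0.2112 + 0.3397i)|01⟩ + 0.4601|10⟩ + (0.6404 - 0.3982i)|11⟩

C-S leaves the control-|0⟩ kets |00⟩, |01⟩ unchanged and applies S to qubit 1 on the control-|1⟩ pair (|10⟩, |11⟩).
S = [[1, 0], [0, i]].
With a = amp(|10⟩) = 0.4601 and b = amp(|11⟩) = (-0.3982 - 0.6404i):
new amp(|10⟩) = (1)·a = 0.4601
new amp(|11⟩) = (i)·b = (0.6404 - 0.3982i)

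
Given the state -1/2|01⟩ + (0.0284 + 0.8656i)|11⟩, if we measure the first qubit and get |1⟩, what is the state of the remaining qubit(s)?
(0.03279 + 0.9995i)|1⟩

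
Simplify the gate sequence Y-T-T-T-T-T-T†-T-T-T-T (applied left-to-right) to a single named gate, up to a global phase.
Y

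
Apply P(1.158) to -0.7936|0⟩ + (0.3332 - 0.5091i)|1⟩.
-0.7936|0⟩ + (0.6 + 0.101i)|1⟩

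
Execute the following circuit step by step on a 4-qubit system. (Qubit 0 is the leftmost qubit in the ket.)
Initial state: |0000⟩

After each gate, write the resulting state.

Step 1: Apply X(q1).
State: |0100⟩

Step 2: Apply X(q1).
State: |0000⟩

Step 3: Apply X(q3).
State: |0001⟩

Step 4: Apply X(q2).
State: |0011⟩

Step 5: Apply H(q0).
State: 1/√2|0011⟩ + 1/√2|1011⟩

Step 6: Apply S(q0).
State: 1/√2|0011⟩ + (1/√2)i|1011⟩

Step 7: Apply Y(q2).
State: -(1/√2)i|0001⟩ + 1/√2|1001⟩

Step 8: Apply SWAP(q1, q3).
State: -(1/√2)i|0100⟩ + 1/√2|1100⟩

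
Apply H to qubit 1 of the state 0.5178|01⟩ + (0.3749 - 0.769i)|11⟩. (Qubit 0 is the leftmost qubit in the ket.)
0.3661|00⟩ - 0.3661|01⟩ + (0.2651 - 0.5438i)|10⟩ + (-0.2651 + 0.5438i)|11⟩

H on qubit 1 mixes each pair of kets that differ only in qubit 1: amplitudes (a, b) of (|…0…⟩, |…1…⟩) become ((a + b)/√2, (a − b)/√2). Kets absent from the input have amplitude 0.
(|00⟩, |01⟩): (a, b) = (0, 0.5178) → (0.3661, -0.3661)
(|10⟩, |11⟩): (a, b) = (0, (0.3749 - 0.769i)) → ((0.2651 - 0.5438i), (-0.2651 + 0.5438i))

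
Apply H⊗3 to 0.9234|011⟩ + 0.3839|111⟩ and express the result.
0.4622|000⟩ - 0.4622|001⟩ - 0.4622|010⟩ + 0.4622|011⟩ + 0.1907|100⟩ - 0.1907|101⟩ - 0.1907|110⟩ + 0.1907|111⟩

H⊗3 gives amp(|y⟩) = (1/2√2) Σ_x (−1)^(x·y) amp(|x⟩), where x·y is the number of positions in which both x and y have a 1.
|000⟩: (0.9234 + 0.3839)/(2√2) = 0.4622
|001⟩: (-0.9234 - 0.3839)/(2√2) = -0.4622
|010⟩: (-0.9234 - 0.3839)/(2√2) = -0.4622
|011⟩: (0.9234 + 0.3839)/(2√2) = 0.4622
|100⟩: (0.9234 - 0.3839)/(2√2) = 0.1907
|101⟩: (-0.9234 + 0.3839)/(2√2) = -0.1907
|110⟩: (-0.9234 + 0.3839)/(2√2) = -0.1907
|111⟩: (0.9234 - 0.3839)/(2√2) = 0.1907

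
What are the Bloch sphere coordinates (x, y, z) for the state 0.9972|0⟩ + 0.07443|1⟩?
(0.1484, 0, 0.9889)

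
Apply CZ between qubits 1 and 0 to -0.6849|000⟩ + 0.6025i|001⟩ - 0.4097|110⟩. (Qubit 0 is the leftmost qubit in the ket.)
-0.6849|000⟩ + 0.6025i|001⟩ + 0.4097|110⟩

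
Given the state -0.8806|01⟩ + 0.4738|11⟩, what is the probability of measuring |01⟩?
0.7755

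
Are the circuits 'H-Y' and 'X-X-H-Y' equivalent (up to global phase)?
Yes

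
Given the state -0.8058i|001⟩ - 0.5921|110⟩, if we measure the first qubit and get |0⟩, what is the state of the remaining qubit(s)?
-i|01⟩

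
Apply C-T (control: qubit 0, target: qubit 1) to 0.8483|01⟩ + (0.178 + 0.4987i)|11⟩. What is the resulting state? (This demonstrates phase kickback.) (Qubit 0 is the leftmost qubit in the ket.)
0.8483|01⟩ + (-0.2268 + 0.4785i)|11⟩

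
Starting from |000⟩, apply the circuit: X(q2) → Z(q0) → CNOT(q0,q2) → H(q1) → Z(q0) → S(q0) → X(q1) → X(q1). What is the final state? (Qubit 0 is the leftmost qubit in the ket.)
1/√2|001⟩ + 1/√2|011⟩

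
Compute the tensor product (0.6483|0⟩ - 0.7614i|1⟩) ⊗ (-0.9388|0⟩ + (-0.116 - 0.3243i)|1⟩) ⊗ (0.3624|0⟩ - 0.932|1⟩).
-0.2206|000⟩ + 0.5672|001⟩ + (-0.02725 - 0.07619i)|010⟩ + (0.07009 + 0.1959i)|011⟩ + 0.259i|100⟩ - 0.6662i|101⟩ + (-0.08948 + 0.03201i)|110⟩ + (0.2301 - 0.08232i)|111⟩

amp(|b₁b₂…⟩) = product of the factor amplitudes for bits b₁, b₂, …; only kets whose every factor amplitude is nonzero survive.
|000⟩: (0.6483)(-0.9388)(0.3624) = -0.2206
|001⟩: (0.6483)(-0.9388)(-0.932) = 0.5672
|010⟩: (0.6483)(-0.116 - 0.3243i)(0.3624) = (-0.02725 - 0.07619i)
|011⟩: (0.6483)(-0.116 - 0.3243i)(-0.932) = (0.07009 + 0.1959i)
|100⟩: (-0.7614i)(-0.9388)(0.3624) = 0.259i
|101⟩: (-0.7614i)(-0.9388)(-0.932) = -0.6662i
|110⟩: (-0.7614i)(-0.116 - 0.3243i)(0.3624) = (-0.08948 + 0.03201i)
|111⟩: (-0.7614i)(-0.116 - 0.3243i)(-0.932) = (0.2301 - 0.08232i)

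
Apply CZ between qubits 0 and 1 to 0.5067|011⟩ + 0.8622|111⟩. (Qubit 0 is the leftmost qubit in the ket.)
0.5067|011⟩ - 0.8622|111⟩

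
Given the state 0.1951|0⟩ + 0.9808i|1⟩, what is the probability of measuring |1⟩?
0.962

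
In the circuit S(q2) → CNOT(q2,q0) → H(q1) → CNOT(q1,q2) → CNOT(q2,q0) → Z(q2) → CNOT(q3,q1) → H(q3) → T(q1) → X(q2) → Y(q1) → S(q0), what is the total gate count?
12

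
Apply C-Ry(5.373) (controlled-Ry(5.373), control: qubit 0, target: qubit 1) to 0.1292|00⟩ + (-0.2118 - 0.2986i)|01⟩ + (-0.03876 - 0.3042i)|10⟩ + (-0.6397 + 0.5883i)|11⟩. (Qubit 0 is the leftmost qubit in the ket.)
0.1292|00⟩ + (-0.2118 - 0.2986i)|01⟩ + (0.316 + 0.01465i)|10⟩ + (0.5576 - 0.6621i)|11⟩

C-Ry(5.373) leaves the control-|0⟩ kets |00⟩, |01⟩ unchanged and applies Ry(5.373) to qubit 1 on the control-|1⟩ pair (|10⟩, |11⟩).
Ry(5.373) = [[cos(θ/2), −sin(θ/2)], [sin(θ/2), cos(θ/2)]]; θ = 5.373, cos(θ/2) ≈ -0.89822, sin(θ/2) ≈ 0.439546.
With a = amp(|10⟩) = (-0.03876 - 0.3042i) and b = amp(|11⟩) = (-0.6397 + 0.5883i):
new amp(|10⟩) = (-0.89822)·a + (-0.439546)·b = (0.316 + 0.01465i)
new amp(|11⟩) = (0.439546)·a + (-0.89822)·b = (0.5576 - 0.6621i)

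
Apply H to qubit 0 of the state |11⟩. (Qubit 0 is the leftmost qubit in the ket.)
1/√2|01⟩ - 1/√2|11⟩

H on qubit 0 mixes each pair of kets that differ only in qubit 0: amplitudes (a, b) of (|…0…⟩, |…1…⟩) become ((a + b)/√2, (a − b)/√2). Kets absent from the input have amplitude 0.
(|01⟩, |11⟩): (a, b) = (0, 1) → (1/√2, -1/√2)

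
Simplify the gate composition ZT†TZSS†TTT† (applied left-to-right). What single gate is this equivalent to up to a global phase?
T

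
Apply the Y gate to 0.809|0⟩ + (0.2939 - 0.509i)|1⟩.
(-0.509 - 0.2939i)|0⟩ + 0.809i|1⟩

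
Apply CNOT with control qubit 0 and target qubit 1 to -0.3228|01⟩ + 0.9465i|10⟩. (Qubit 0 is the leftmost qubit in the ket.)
-0.3228|01⟩ + 0.9465i|11⟩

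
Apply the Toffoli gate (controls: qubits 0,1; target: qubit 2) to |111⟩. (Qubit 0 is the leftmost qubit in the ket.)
|110⟩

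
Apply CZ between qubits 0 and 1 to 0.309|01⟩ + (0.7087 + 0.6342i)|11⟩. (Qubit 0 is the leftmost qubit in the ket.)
0.309|01⟩ + (-0.7087 - 0.6342i)|11⟩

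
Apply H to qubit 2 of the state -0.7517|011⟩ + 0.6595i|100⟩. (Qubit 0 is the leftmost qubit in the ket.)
-0.5315|010⟩ + 0.5315|011⟩ + 0.4663i|100⟩ + 0.4663i|101⟩

H on qubit 2 mixes each pair of kets that differ only in qubit 2: amplitudes (a, b) of (|…0…⟩, |…1…⟩) become ((a + b)/√2, (a − b)/√2). Kets absent from the input have amplitude 0.
(|010⟩, |011⟩): (a, b) = (0, -0.7517) → (-0.5315, 0.5315)
(|100⟩, |101⟩): (a, b) = (0.6595i, 0) → (0.4663i, 0.4663i)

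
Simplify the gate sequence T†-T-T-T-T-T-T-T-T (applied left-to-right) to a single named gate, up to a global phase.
T†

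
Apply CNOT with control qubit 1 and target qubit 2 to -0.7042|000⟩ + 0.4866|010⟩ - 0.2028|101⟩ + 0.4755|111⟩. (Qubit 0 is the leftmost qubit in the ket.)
-0.7042|000⟩ + 0.4866|011⟩ - 0.2028|101⟩ + 0.4755|110⟩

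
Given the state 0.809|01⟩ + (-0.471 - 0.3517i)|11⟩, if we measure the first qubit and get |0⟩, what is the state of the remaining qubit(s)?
|1⟩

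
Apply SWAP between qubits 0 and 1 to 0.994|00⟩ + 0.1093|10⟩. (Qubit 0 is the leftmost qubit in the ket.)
0.994|00⟩ + 0.1093|01⟩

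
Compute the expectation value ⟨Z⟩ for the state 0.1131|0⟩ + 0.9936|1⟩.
-0.9744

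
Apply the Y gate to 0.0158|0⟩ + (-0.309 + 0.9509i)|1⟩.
(0.9509 + 0.309i)|0⟩ + 0.0158i|1⟩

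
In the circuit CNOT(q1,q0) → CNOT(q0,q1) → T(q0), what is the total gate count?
3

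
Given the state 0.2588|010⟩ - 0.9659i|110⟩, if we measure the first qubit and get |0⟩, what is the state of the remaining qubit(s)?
|10⟩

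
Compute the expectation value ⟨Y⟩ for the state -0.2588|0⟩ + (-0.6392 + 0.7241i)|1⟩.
-0.3748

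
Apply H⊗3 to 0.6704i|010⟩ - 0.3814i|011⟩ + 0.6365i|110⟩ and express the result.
0.3272i|000⟩ + 0.5969i|001⟩ - 0.3272i|010⟩ - 0.5969i|011⟩ - 0.1229i|100⟩ + 0.1468i|101⟩ + 0.1229i|110⟩ - 0.1468i|111⟩

H⊗3 gives amp(|y⟩) = (1/2√2) Σ_x (−1)^(x·y) amp(|x⟩), where x·y is the number of positions in which both x and y have a 1.
|000⟩: (0.6704i - 0.3814i + 0.6365i)/(2√2) = 0.3272i
|001⟩: (0.6704i + 0.3814i + 0.6365i)/(2√2) = 0.5969i
|010⟩: (-0.6704i + 0.3814i - 0.6365i)/(2√2) = -0.3272i
|011⟩: (-0.6704i - 0.3814i - 0.6365i)/(2√2) = -0.5969i
|100⟩: (0.6704i - 0.3814i - 0.6365i)/(2√2) = -0.1229i
|101⟩: (0.6704i + 0.3814i - 0.6365i)/(2√2) = 0.1468i
|110⟩: (-0.6704i + 0.3814i + 0.6365i)/(2√2) = 0.1229i
|111⟩: (-0.6704i - 0.3814i + 0.6365i)/(2√2) = -0.1468i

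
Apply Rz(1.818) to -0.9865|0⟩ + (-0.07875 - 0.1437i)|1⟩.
(-0.6062 + 0.7782i)|0⟩ + (0.06497 - 0.1504i)|1⟩

Rz(1.818) = [[e^(−iθ/2), 0], [0, e^(iθ/2)]] with e^(±iθ/2) = cos(θ/2) ± i·sin(θ/2); θ = 1.818, cos(θ/2) ≈ 0.614535, sin(θ/2) ≈ 0.78889.
With a = amp(|0⟩) = -0.9865 and b = amp(|1⟩) = (-0.07875 - 0.1437i):
new amp(|0⟩) = (0.614535 - 0.78889i)·a = (-0.6062 + 0.7782i)
new amp(|1⟩) = (0.614535 + 0.78889i)·b = (0.06497 - 0.1504i)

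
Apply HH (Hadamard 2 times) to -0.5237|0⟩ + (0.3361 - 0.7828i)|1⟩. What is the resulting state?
-0.5237|0⟩ + (0.3361 - 0.7828i)|1⟩

H² = I, so an even number of Hadamards cancels: H^2 = I and the state is unchanged.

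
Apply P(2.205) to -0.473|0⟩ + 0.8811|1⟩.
-0.473|0⟩ + (-0.5221 + 0.7098i)|1⟩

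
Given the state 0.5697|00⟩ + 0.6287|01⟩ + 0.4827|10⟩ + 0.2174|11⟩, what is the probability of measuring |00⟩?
0.3246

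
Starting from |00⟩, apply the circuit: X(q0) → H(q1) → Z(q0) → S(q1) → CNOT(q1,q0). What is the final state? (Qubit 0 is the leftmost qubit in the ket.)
-(1/√2)i|01⟩ - 1/√2|10⟩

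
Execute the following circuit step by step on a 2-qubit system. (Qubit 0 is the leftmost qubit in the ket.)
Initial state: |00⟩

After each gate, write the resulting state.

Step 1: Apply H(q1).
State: 1/√2|00⟩ + 1/√2|01⟩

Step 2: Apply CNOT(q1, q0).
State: 1/√2|00⟩ + 1/√2|11⟩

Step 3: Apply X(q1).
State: 1/√2|01⟩ + 1/√2|10⟩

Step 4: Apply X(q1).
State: 1/√2|00⟩ + 1/√2|11⟩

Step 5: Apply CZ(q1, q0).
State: 1/√2|00⟩ - 1/√2|11⟩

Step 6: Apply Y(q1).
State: (1/√2)i|01⟩ + (1/√2)i|10⟩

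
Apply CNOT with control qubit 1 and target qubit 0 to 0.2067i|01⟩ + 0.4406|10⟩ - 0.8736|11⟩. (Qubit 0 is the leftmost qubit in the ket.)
-0.8736|01⟩ + 0.4406|10⟩ + 0.2067i|11⟩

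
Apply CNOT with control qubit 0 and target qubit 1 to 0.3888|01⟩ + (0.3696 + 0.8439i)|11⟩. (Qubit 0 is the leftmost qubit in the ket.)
0.3888|01⟩ + (0.3696 + 0.8439i)|10⟩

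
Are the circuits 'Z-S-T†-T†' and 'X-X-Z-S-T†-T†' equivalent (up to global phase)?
Yes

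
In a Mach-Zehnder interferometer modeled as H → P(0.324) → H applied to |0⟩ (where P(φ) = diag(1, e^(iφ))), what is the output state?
(0.974 + 0.1592i)|0⟩ + (0.02602 - 0.1592i)|1⟩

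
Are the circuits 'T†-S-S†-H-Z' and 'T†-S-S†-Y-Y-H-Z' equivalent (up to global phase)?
Yes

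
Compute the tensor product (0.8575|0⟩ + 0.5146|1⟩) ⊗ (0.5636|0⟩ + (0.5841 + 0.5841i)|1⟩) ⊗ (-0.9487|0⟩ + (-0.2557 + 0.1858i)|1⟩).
-0.4585|000⟩ + (-0.1236 + 0.08979i)|001⟩ + (-0.4752 - 0.4752i)|010⟩ + (-0.2211 - 0.03501i)|011⟩ - 0.2752|100⟩ + (-0.07416 + 0.05389i)|101⟩ + (-0.2852 - 0.2852i)|110⟩ + (-0.1327 - 0.02101i)|111⟩

amp(|b₁b₂…⟩) = product of the factor amplitudes for bits b₁, b₂, …; only kets whose every factor amplitude is nonzero survive.
|000⟩: (0.8575)(0.5636)(-0.9487) = -0.4585
|001⟩: (0.8575)(0.5636)(-0.2557 + 0.1858i) = (-0.1236 + 0.08979i)
|010⟩: (0.8575)(0.5841 + 0.5841i)(-0.9487) = (-0.4752 - 0.4752i)
|011⟩: (0.8575)(0.5841 + 0.5841i)(-0.2557 + 0.1858i) = (-0.2211 - 0.03501i)
|100⟩: (0.5146)(0.5636)(-0.9487) = -0.2752
|101⟩: (0.5146)(0.5636)(-0.2557 + 0.1858i) = (-0.07416 + 0.05389i)
|110⟩: (0.5146)(0.5841 + 0.5841i)(-0.9487) = (-0.2852 - 0.2852i)
|111⟩: (0.5146)(0.5841 + 0.5841i)(-0.2557 + 0.1858i) = (-0.1327 - 0.02101i)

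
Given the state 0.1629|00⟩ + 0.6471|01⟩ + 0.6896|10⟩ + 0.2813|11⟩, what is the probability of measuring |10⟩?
0.4755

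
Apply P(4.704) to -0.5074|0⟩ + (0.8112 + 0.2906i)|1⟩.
-0.5074|0⟩ + (0.2838 - 0.8136i)|1⟩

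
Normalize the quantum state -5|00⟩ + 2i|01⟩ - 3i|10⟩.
-0.8111|00⟩ + 0.3244i|01⟩ - 0.4867i|10⟩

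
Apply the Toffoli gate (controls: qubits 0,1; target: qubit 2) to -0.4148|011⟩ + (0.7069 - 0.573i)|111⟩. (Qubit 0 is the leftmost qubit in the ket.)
-0.4148|011⟩ + (0.7069 - 0.573i)|110⟩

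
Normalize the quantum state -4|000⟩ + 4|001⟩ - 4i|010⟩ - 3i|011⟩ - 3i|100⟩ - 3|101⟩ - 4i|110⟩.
-0.4193|000⟩ + 0.4193|001⟩ - 0.4193i|010⟩ - 0.3145i|011⟩ - 0.3145i|100⟩ - 0.3145|101⟩ - 0.4193i|110⟩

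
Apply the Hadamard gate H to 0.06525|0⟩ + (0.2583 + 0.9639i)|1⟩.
(0.2288 + 0.6816i)|0⟩ + (-0.1365 - 0.6816i)|1⟩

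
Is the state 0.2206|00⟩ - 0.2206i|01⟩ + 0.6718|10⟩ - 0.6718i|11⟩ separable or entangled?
Separable

Writing the state as a|00⟩ + b|01⟩ + c|10⟩ + d|11⟩, it is a product state iff ad − bc = 0.
Here (a, b, c, d) = (0.2206, -0.2206i, 0.6718, -0.6718i): ad − bc = (0.2206)(-0.6718i) − (-0.2206i)(0.6718) = 0, so the state is separable.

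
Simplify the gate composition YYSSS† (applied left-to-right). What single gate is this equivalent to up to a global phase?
S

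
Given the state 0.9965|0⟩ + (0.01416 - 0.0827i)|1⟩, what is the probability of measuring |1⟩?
0.00704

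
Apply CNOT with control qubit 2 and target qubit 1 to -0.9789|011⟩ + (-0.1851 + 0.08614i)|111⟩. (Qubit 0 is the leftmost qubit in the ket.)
-0.9789|001⟩ + (-0.1851 + 0.08614i)|101⟩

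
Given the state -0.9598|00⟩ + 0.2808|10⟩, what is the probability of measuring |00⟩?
0.9212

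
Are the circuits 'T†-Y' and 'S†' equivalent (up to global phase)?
No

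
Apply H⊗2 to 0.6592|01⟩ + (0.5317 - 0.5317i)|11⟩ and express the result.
(0.5955 - 0.2659i)|00⟩ + (-0.5955 + 0.2659i)|01⟩ + (0.06375 + 0.2659i)|10⟩ + (-0.06375 - 0.2659i)|11⟩

H⊗2 gives amp(|y⟩) = (1/2) Σ_x (−1)^(x·y) amp(|x⟩), where x·y is the number of positions in which both x and y have a 1.
|00⟩: (0.6592 + (0.5317 - 0.5317i))/2 = (0.5955 - 0.2659i)
|01⟩: (-0.6592 - (0.5317 - 0.5317i))/2 = (-0.5955 + 0.2659i)
|10⟩: (0.6592 - (0.5317 - 0.5317i))/2 = (0.06375 + 0.2659i)
|11⟩: (-0.6592 + (0.5317 - 0.5317i))/2 = (-0.06375 - 0.2659i)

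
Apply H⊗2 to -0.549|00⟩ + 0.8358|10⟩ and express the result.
0.1434|00⟩ + 0.1434|01⟩ - 0.6924|10⟩ - 0.6924|11⟩

H⊗2 gives amp(|y⟩) = (1/2) Σ_x (−1)^(x·y) amp(|x⟩), where x·y is the number of positions in which both x and y have a 1.
|00⟩: (-0.549 + 0.8358)/2 = 0.1434
|01⟩: (-0.549 + 0.8358)/2 = 0.1434
|10⟩: (-0.549 - 0.8358)/2 = -0.6924
|11⟩: (-0.549 - 0.8358)/2 = -0.6924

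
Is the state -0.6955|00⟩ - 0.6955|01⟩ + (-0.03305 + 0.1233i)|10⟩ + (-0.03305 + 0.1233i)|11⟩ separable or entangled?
Separable

Writing the state as a|00⟩ + b|01⟩ + c|10⟩ + d|11⟩, it is a product state iff ad − bc = 0.
Here (a, b, c, d) = (-0.6955, -0.6955, (-0.03305 + 0.1233i), (-0.03305 + 0.1233i)): ad − bc = (-0.6955)(-0.03305 + 0.1233i) − (-0.6955)(-0.03305 + 0.1233i) = 0, so the state is separable.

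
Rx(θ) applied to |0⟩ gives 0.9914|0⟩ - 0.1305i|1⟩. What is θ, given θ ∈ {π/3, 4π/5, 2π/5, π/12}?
π/12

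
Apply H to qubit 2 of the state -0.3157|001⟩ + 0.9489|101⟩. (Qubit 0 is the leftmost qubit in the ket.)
-0.2232|000⟩ + 0.2232|001⟩ + 0.671|100⟩ - 0.671|101⟩

H on qubit 2 mixes each pair of kets that differ only in qubit 2: amplitudes (a, b) of (|…0…⟩, |…1…⟩) become ((a + b)/√2, (a − b)/√2). Kets absent from the input have amplitude 0.
(|000⟩, |001⟩): (a, b) = (0, -0.3157) → (-0.2232, 0.2232)
(|100⟩, |101⟩): (a, b) = (0, 0.9489) → (0.671, -0.671)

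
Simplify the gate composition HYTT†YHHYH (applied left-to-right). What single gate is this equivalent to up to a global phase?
Y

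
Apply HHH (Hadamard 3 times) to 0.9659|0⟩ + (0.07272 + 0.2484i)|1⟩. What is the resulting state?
(0.7344 + 0.1756i)|0⟩ + (0.6316 - 0.1756i)|1⟩

H² = I, so H^3 = H: a single Hadamard. With (a, b) = (0.9659, (0.07272 + 0.2484i)), H gives ((a + b)/√2, (a − b)/√2) = ((0.7344 + 0.1756i), (0.6316 - 0.1756i)).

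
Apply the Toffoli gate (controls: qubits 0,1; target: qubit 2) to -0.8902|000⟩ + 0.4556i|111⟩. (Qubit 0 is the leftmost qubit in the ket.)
-0.8902|000⟩ + 0.4556i|110⟩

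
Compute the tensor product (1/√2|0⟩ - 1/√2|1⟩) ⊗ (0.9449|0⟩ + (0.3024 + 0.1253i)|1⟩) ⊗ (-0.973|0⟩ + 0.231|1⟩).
-0.6501|000⟩ + 0.1543|001⟩ + (-0.2081 - 0.08621i)|010⟩ + (0.04939 + 0.02047i)|011⟩ + 0.6501|100⟩ - 0.1543|101⟩ + (0.2081 + 0.08621i)|110⟩ + (-0.04939 - 0.02047i)|111⟩

amp(|b₁b₂…⟩) = product of the factor amplitudes for bits b₁, b₂, …; only kets whose every factor amplitude is nonzero survive.
|000⟩: (1/√2)(0.9449)(-0.973) = -0.6501
|001⟩: (1/√2)(0.9449)(0.231) = 0.1543
|010⟩: (1/√2)(0.3024 + 0.1253i)(-0.973) = (-0.2081 - 0.08621i)
|011⟩: (1/√2)(0.3024 + 0.1253i)(0.231) = (0.04939 + 0.02047i)
|100⟩: (-1/√2)(0.9449)(-0.973) = 0.6501
|101⟩: (-1/√2)(0.9449)(0.231) = -0.1543
|110⟩: (-1/√2)(0.3024 + 0.1253i)(-0.973) = (0.2081 + 0.08621i)
|111⟩: (-1/√2)(0.3024 + 0.1253i)(0.231) = (-0.04939 - 0.02047i)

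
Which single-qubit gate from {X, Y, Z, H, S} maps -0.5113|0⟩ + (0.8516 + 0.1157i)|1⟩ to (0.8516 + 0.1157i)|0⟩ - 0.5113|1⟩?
X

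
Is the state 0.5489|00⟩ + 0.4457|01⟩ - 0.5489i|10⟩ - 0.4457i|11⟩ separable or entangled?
Separable

Writing the state as a|00⟩ + b|01⟩ + c|10⟩ + d|11⟩, it is a product state iff ad − bc = 0.
Here (a, b, c, d) = (0.5489, 0.4457, -0.5489i, -0.4457i): ad − bc = (0.5489)(-0.4457i) − (0.4457)(-0.5489i) = 0, so the state is separable.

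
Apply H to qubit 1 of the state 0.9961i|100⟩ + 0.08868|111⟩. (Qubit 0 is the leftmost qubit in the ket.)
0.7043i|100⟩ + 0.06271|101⟩ + 0.7043i|110⟩ - 0.06271|111⟩

H on qubit 1 mixes each pair of kets that differ only in qubit 1: amplitudes (a, b) of (|…0…⟩, |…1…⟩) become ((a + b)/√2, (a − b)/√2). Kets absent from the input have amplitude 0.
(|100⟩, |110⟩): (a, b) = (0.9961i, 0) → (0.7043i, 0.7043i)
(|101⟩, |111⟩): (a, b) = (0, 0.08868) → (0.06271, -0.06271)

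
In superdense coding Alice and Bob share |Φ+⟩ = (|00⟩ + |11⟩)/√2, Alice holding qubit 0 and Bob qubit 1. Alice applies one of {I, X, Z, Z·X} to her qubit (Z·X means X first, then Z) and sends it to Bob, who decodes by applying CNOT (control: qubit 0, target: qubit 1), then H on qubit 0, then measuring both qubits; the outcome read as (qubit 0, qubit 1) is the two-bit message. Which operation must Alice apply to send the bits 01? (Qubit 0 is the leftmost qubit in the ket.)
X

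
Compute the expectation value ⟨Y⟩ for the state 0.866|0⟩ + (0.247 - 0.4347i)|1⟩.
-0.7529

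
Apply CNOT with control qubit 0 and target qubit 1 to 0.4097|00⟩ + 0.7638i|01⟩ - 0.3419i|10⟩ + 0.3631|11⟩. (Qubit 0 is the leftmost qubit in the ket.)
0.4097|00⟩ + 0.7638i|01⟩ + 0.3631|10⟩ - 0.3419i|11⟩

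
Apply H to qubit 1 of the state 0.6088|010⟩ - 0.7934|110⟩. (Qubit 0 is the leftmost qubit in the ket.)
0.4305|000⟩ - 0.4305|010⟩ - 0.561|100⟩ + 0.561|110⟩

H on qubit 1 mixes each pair of kets that differ only in qubit 1: amplitudes (a, b) of (|…0…⟩, |…1…⟩) become ((a + b)/√2, (a − b)/√2). Kets absent from the input have amplitude 0.
(|000⟩, |010⟩): (a, b) = (0, 0.6088) → (0.4305, -0.4305)
(|100⟩, |110⟩): (a, b) = (0, -0.7934) → (-0.561, 0.561)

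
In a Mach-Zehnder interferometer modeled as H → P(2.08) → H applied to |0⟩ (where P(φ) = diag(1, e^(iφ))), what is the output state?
(0.2563 + 0.4366i)|0⟩ + (0.7437 - 0.4366i)|1⟩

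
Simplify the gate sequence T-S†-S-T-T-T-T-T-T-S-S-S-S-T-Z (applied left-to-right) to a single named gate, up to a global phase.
Z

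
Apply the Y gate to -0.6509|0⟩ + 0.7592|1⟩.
-0.7592i|0⟩ - 0.6509i|1⟩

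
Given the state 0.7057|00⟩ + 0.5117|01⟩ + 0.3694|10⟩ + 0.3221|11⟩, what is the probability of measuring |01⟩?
0.2618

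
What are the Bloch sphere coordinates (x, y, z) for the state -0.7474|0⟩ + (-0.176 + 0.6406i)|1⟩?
(0.2631, -0.9576, 0.1173)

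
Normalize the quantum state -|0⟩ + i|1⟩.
-1/√2|0⟩ + (1/√2)i|1⟩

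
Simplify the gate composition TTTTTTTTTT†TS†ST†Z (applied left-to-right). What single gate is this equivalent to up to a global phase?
Z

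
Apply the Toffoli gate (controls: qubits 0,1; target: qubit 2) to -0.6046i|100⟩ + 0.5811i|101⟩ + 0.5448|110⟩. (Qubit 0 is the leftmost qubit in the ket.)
-0.6046i|100⟩ + 0.5811i|101⟩ + 0.5448|111⟩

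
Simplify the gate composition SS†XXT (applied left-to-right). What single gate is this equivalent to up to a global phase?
T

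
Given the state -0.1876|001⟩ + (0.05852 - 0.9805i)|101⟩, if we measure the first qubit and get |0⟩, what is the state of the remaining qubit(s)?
-|01⟩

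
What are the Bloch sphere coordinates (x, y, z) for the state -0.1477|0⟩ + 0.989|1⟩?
(-0.2922, 0, -0.9563)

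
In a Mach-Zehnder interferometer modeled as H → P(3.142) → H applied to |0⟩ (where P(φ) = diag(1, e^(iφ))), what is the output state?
(0.00000004148 - 0.0002037i)|0⟩ + (1 + 0.0002037i)|1⟩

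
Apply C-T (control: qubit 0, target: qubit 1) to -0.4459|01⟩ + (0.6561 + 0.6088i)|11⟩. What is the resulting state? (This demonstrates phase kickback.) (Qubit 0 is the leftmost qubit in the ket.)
-0.4459|01⟩ + (0.03345 + 0.8944i)|11⟩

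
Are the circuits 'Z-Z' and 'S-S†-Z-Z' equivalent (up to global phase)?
Yes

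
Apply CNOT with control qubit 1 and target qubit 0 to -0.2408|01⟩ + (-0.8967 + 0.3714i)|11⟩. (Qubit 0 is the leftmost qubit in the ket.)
(-0.8967 + 0.3714i)|01⟩ - 0.2408|11⟩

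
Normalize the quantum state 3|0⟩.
|0⟩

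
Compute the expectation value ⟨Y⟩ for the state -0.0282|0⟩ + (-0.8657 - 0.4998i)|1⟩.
0.02819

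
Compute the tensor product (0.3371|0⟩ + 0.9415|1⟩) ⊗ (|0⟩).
0.3371|00⟩ + 0.9415|10⟩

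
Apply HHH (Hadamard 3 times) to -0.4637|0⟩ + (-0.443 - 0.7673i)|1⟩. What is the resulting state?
(-0.6411 - 0.5426i)|0⟩ + (-0.01464 + 0.5426i)|1⟩

H² = I, so H^3 = H: a single Hadamard. With (a, b) = (-0.4637, (-0.443 - 0.7673i)), H gives ((a + b)/√2, (a − b)/√2) = ((-0.6411 - 0.5426i), (-0.01464 + 0.5426i)).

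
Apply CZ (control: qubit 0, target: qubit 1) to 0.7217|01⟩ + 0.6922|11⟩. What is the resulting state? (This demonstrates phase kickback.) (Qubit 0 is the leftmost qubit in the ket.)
0.7217|01⟩ - 0.6922|11⟩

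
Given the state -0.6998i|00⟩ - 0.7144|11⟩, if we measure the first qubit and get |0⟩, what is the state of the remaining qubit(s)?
-i|0⟩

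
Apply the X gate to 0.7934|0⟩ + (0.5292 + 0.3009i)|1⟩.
(0.5292 + 0.3009i)|0⟩ + 0.7934|1⟩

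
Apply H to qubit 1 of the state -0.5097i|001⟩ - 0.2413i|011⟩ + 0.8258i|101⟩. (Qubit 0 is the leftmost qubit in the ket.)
-0.531i|001⟩ - 0.1898i|011⟩ + 0.5839i|101⟩ + 0.5839i|111⟩

H on qubit 1 mixes each pair of kets that differ only in qubit 1: amplitudes (a, b) of (|…0…⟩, |…1…⟩) become ((a + b)/√2, (a − b)/√2). Kets absent from the input have amplitude 0.
(|001⟩, |011⟩): (a, b) = (-0.5097i, -0.2413i) → (-0.531i, -0.1898i)
(|101⟩, |111⟩): (a, b) = (0.8258i, 0) → (0.5839i, 0.5839i)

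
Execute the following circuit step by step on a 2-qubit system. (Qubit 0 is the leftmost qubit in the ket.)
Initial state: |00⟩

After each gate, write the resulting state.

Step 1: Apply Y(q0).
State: i|10⟩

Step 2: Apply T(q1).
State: i|10⟩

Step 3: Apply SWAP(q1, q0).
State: i|01⟩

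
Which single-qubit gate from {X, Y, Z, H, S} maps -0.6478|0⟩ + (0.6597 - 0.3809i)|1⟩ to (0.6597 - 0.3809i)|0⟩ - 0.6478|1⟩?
X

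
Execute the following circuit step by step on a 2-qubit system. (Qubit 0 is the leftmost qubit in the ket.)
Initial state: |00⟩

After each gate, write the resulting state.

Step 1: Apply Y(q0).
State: i|10⟩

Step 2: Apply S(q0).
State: -|10⟩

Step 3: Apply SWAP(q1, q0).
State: -|01⟩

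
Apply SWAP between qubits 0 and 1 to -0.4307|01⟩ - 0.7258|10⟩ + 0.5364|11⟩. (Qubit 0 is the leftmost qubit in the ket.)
-0.7258|01⟩ - 0.4307|10⟩ + 0.5364|11⟩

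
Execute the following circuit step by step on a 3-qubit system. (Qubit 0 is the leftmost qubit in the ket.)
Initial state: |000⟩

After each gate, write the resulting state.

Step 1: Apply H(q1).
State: 1/√2|000⟩ + 1/√2|010⟩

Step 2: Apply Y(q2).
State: (1/√2)i|001⟩ + (1/√2)i|011⟩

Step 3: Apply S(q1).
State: (1/√2)i|001⟩ - 1/√2|011⟩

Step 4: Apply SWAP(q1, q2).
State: (1/√2)i|010⟩ - 1/√2|011⟩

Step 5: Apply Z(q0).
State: (1/√2)i|010⟩ - 1/√2|011⟩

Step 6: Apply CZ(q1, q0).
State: (1/√2)i|010⟩ - 1/√2|011⟩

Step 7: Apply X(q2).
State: -1/√2|010⟩ + (1/√2)i|011⟩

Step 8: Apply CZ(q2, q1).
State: -1/√2|010⟩ - (1/√2)i|011⟩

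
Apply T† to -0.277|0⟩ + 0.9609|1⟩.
-0.277|0⟩ + (0.6795 - 0.6795i)|1⟩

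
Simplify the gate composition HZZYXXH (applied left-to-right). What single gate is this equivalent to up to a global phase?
Y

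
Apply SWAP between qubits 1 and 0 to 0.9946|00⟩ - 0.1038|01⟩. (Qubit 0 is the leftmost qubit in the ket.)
0.9946|00⟩ - 0.1038|10⟩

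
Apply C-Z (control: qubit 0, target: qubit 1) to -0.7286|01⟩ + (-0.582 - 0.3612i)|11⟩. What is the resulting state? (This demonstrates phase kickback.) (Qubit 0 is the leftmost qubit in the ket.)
-0.7286|01⟩ + (0.582 + 0.3612i)|11⟩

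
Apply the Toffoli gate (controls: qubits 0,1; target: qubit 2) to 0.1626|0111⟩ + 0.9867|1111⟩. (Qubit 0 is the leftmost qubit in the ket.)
0.1626|0111⟩ + 0.9867|1101⟩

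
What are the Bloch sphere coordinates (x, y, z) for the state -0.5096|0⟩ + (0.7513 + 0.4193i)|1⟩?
(-0.7657, -0.4274, -0.4806)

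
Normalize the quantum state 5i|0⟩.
i|0⟩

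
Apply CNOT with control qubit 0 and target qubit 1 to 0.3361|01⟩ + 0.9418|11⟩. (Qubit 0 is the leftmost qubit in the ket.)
0.3361|01⟩ + 0.9418|10⟩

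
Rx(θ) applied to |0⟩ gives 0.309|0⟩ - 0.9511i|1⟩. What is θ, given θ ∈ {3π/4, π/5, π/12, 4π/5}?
4π/5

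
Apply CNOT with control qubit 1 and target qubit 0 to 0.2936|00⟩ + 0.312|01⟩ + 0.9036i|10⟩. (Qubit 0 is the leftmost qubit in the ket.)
0.2936|00⟩ + 0.9036i|10⟩ + 0.312|11⟩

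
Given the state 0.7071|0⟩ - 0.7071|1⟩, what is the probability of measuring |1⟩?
0.5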